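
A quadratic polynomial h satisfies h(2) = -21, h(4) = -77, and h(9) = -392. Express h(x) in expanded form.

h(x) = -5x^2 + 2x - 5

Write h(x) = ax^2 + bx + c. Substituting each data point gives a linear system:
  4a + 2b + c = -21
  16a + 4b + c = -77
  81a + 9b + c = -392
Solving the system yields a = -5, b = 2, c = -5.
So h(x) = -5x^2 + 2x - 5.
Check: h(4) = -77. ✓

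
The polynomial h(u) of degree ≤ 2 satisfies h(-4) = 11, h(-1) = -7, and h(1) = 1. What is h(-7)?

Using the Lagrange interpolation formula with nodes -4, -1, 1:
  L_0(u) = (u + 1)(u - 1) / 15
  L_1(u) = (u + 4)(u - 1) / -6
  L_2(u) = (u + 4)(u + 1) / 10
Then h(u) = 11·L_0(u) - 7·L_1(u) + 1·L_2(u).
Expanding and collecting terms gives h(u) = 2u^2 + 4u - 5.
Evaluating at u = -7: h(-7) = 65.

65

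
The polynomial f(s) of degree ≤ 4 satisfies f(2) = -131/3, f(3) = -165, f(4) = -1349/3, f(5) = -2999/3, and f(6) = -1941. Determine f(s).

Write f(s) = as^4 + bs^3 + cs^2 + ds + e. Substituting each data point gives a linear system:
  16a + 8b + 4c + 2d + e = -131/3
  81a + 27b + 9c + 3d + e = -165
  256a + 64b + 16c + 4d + e = -1349/3
  625a + 125b + 25c + 5d + e = -2999/3
  1296a + 216b + 36c + 6d + e = -1941
Solving the system yields a = -1, b = -3, c = 1/3, d = -1, e = -3.
So f(s) = -s^4 - 3s^3 + (1/3)s^2 - s - 3.
Check: f(5) = -2999/3. ✓

f(s) = -s^4 - 3s^3 + (1/3)s^2 - s - 3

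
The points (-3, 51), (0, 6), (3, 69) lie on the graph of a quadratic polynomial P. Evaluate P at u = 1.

15

Write P(u) = au^2 + bu + c. Substituting each data point gives a linear system:
  9a - 3b + c = 51
  c = 6
  9a + 3b + c = 69
Solving the system yields a = 6, b = 3, c = 6.
So P(u) = 6u^2 + 3u + 6.
Then P(1) = 15.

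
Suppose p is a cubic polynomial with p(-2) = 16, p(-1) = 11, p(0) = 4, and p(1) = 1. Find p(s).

Using the Lagrange interpolation formula with nodes -2, -1, 0, 1:
  L_0(s) = (s + 1)s(s - 1) / -6
  L_1(s) = (s + 2)s(s - 1) / 2
  L_2(s) = (s + 2)(s + 1)(s - 1) / -2
  L_3(s) = (s + 2)(s + 1)s / 6
Then p(s) = 16·L_0(s) + 11·L_1(s) + 4·L_2(s) + 1·L_3(s).
Expanding and collecting terms gives p(s) = s^3 + 2s^2 - 6s + 4.
Check: p(-1) = 11. ✓

p(s) = s^3 + 2s^2 - 6s + 4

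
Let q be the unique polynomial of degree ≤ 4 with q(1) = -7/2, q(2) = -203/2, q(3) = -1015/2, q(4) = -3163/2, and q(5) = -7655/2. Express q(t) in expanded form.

q(t) = -6t^4 - 4t^2 + 4t + 5/2

Using the Lagrange interpolation formula with nodes 1, 2, 3, 4, 5:
  L_0(t) = (t - 2)(t - 3)(t - 4)(t - 5) / 24
  L_1(t) = (t - 1)(t - 3)(t - 4)(t - 5) / -6
  L_2(t) = (t - 1)(t - 2)(t - 4)(t - 5) / 4
  L_3(t) = (t - 1)(t - 2)(t - 3)(t - 5) / -6
  L_4(t) = (t - 1)(t - 2)(t - 3)(t - 4) / 24
Then q(t) = -7/2·L_0(t) - 203/2·L_1(t) - 1015/2·L_2(t) - 3163/2·L_3(t) - 7655/2·L_4(t).
Expanding and collecting terms gives q(t) = -6t⁴ - 4t² + 4t + 5/2.
Check: q(5) = -7655/2. ✓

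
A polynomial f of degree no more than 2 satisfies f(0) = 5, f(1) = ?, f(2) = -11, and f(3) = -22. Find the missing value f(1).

The 3 known points determine the degree-2 polynomial uniquely.
Write f(u) = au^2 + bu + c. Substituting each data point gives a linear system:
  c = 5
  4a + 2b + c = -11
  9a + 3b + c = -22
Solving the system yields a = -1, b = -6, c = 5.
So f(u) = -u^2 - 6u + 5.
Then f(1) = -2.

-2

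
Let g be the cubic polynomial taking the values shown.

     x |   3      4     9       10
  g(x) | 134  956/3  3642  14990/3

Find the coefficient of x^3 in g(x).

Write g(x) = ax^3 + bx^2 + cx + d. Substituting each data point gives a linear system:
  27a + 9b + 3c + d = 134
  64a + 16b + 4c + d = 956/3
  729a + 81b + 9c + d = 3642
  1000a + 100b + 10c + d = 14990/3
Solving the system yields a = 5, b = 0, c = -1/3, d = 0.
So g(x) = 5x³ - (1/3)x.
The leading coefficient is 5.

5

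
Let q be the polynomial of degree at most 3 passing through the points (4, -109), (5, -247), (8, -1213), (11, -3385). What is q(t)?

Using the Lagrange interpolation formula with nodes 4, 5, 8, 11:
  L_0(t) = (t - 5)(t - 8)(t - 11) / -28
  L_1(t) = (t - 4)(t - 8)(t - 11) / 18
  L_2(t) = (t - 4)(t - 5)(t - 11) / -36
  L_3(t) = (t - 4)(t - 5)(t - 8) / 126
Then q(t) = -109·L_0(t) - 247·L_1(t) - 1213·L_2(t) - 3385·L_3(t).
Expanding and collecting terms gives q(t) = -3t^3 + 5t^2 + 3.
Check: q(11) = -3385. ✓

q(t) = -3t^3 + 5t^2 + 3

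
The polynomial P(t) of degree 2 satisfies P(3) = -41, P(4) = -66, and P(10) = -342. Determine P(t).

P(t) = -3t^2 - 4t - 2

Write P(t) = at^2 + bt + c. Substituting each data point gives a linear system:
  9a + 3b + c = -41
  16a + 4b + c = -66
  100a + 10b + c = -342
Solving the system yields a = -3, b = -4, c = -2.
So P(t) = -3t^2 - 4t - 2.
Check: P(3) = -41. ✓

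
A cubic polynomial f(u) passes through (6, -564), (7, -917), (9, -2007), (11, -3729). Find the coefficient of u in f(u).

2

Write f(u) = au^3 + bu^2 + cu + d. Substituting each data point gives a linear system:
  216a + 36b + 6c + d = -564
  343a + 49b + 7c + d = -917
  729a + 81b + 9c + d = -2007
  1331a + 121b + 11c + d = -3729
Solving the system yields a = -3, b = 2, c = 2, d = 0.
So f(u) = -3u^3 + 2u^2 + 2u.
The coefficient of u is 2.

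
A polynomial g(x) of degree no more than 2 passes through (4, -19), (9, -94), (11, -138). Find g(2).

-3

Using the Lagrange interpolation formula with nodes 4, 9, 11:
  L_0(x) = (x - 9)(x - 11) / 35
  L_1(x) = (x - 4)(x - 11) / -10
  L_2(x) = (x - 4)(x - 9) / 14
Then g(x) = -19·L_0(x) - 94·L_1(x) - 138·L_2(x).
Expanding and collecting terms gives g(x) = -x^2 - 2x + 5.
Evaluating at x = 2: g(2) = -3.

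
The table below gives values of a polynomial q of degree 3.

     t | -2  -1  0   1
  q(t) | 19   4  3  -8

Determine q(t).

Write q(t) = at^3 + bt^2 + ct + d. Substituting each data point gives a linear system:
  -8a + 4b - 2c + d = 19
  -a + b - c + d = 4
  d = 3
  a + b + c + d = -8
Solving the system yields a = -4, b = -5, c = -2, d = 3.
So q(t) = -4t³ - 5t² - 2t + 3.
Check: q(-1) = 4. ✓

q(t) = -4t^3 - 5t^2 - 2t + 3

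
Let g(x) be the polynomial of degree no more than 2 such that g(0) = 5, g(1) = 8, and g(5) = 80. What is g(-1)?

8

Using the Lagrange interpolation formula with nodes 0, 1, 5:
  L_0(x) = (x - 1)(x - 5) / 5
  L_1(x) = x(x - 5) / -4
  L_2(x) = x(x - 1) / 20
Then g(x) = 5·L_0(x) + 8·L_1(x) + 80·L_2(x).
Expanding and collecting terms gives g(x) = 3x^2 + 5.
Evaluating at x = -1: g(-1) = 8.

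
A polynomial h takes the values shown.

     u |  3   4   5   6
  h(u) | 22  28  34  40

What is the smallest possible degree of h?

Forward differences of the values at u = 3, 4, 5, 6:
  h  : 22  28  34  40
  Δ  : 6  6  6
  Δ^2: 0  0
  Δ^3: 0
The first differences are constant (6) and nonzero, while all higher differences vanish, so the minimal degree is 1.

1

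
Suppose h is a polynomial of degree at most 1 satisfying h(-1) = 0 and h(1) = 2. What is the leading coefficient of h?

1

Write h(s) = as + b. Substituting each data point gives a linear system:
  -a + b = 0
  a + b = 2
Solving the system yields a = 1, b = 1.
So h(s) = s + 1.
The leading coefficient is 1.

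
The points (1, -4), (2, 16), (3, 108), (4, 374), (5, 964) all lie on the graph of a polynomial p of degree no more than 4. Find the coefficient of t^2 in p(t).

4

Write p(t) = at^4 + bt^3 + ct^2 + dt + e. Substituting each data point gives a linear system:
  a + b + c + d + e = -4
  16a + 8b + 4c + 2d + e = 16
  81a + 27b + 9c + 3d + e = 108
  256a + 64b + 16c + 4d + e = 374
  625a + 125b + 25c + 5d + e = 964
Solving the system yields a = 2, b = -3, c = 4, d = -1, e = -6.
So p(t) = 2t⁴ - 3t³ + 4t² - t - 6.
The coefficient of t^2 is 4.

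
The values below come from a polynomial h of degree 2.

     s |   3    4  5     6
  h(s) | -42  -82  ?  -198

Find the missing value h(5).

The 3 known points determine the degree-2 polynomial uniquely.
Write h(s) = as^2 + bs + c. Substituting each data point gives a linear system:
  9a + 3b + c = -42
  16a + 4b + c = -82
  36a + 6b + c = -198
Solving the system yields a = -6, b = 2, c = 6.
So h(s) = -6s^2 + 2s + 6.
Then h(5) = -134.

-134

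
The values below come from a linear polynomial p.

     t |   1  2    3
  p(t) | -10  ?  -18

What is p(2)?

-14

The 2 known points determine the degree-1 polynomial uniquely.
Write p(t) = at + b. Substituting each data point gives a linear system:
  a + b = -10
  3a + b = -18
Solving the system yields a = -4, b = -6.
So p(t) = -4t - 6.
Then p(2) = -14.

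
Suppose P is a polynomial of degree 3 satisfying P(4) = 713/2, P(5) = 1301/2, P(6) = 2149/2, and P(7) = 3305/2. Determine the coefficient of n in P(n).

Write P(n) = an^3 + bn^2 + cn + d. Substituting each data point gives a linear system:
  64a + 16b + 4c + d = 713/2
  125a + 25b + 5c + d = 1301/2
  216a + 36b + 6c + d = 2149/2
  343a + 49b + 7c + d = 3305/2
Solving the system yields a = 4, b = 5, c = 5, d = 1/2.
So P(n) = 4n³ + 5n² + 5n + 1/2.
The coefficient of n is 5.

5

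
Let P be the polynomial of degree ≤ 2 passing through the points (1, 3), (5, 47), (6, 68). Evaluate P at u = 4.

Write P(u) = au^2 + bu + c. Substituting each data point gives a linear system:
  a + b + c = 3
  25a + 5b + c = 47
  36a + 6b + c = 68
Solving the system yields a = 2, b = -1, c = 2.
So P(u) = 2u^2 - u + 2.
Then P(4) = 30.

30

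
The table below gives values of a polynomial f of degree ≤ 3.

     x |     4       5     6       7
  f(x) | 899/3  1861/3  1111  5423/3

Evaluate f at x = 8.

8239/3

Forward differences of the values at x = 4, 5, 6, 7:
  f  : 899/3  1861/3  1111  5423/3
  Δ  : 962/3  1472/3  2090/3
  Δ^2: 170  206
  Δ^3: 36
The third differences are constant, confirming degree 3.
Interpolating (Newton forward form) and evaluating at x = 8 gives f(8) = 8239/3.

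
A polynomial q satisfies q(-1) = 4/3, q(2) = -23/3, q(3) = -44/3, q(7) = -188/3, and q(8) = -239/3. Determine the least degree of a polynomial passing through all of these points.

2

Divided differences on the nodes -1, 2, 3, 7, 8:
  order 0: 4/3  -23/3  -44/3  -188/3  -239/3
  order 1: -3  -7  -12  -17
  order 2: -1  -1  -1
  order 3: 0  0
  order 4: 0
The order-2 divided differences are all -1 (nonzero) and every higher order vanishes, so the data lies on a polynomial of degree exactly 2.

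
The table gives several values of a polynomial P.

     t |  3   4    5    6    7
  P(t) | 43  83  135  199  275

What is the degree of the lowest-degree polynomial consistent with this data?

2

Forward differences of the values at t = 3, 4, 5, 6, 7:
  P  : 43  83  135  199  275
  Δ  : 40  52  64  76
  Δ^2: 12  12  12
  Δ^3: 0  0
  Δ^4: 0
The second differences are constant (12) and nonzero, while all higher differences vanish, so the minimal degree is 2.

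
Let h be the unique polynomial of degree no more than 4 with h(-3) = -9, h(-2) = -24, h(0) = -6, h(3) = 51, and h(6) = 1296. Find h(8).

4226

Write h(t) = at^4 + bt^3 + ct^2 + dt + e. Substituting each data point gives a linear system:
  81a - 27b + 9c - 3d + e = -9
  16a - 8b + 4c - 2d + e = -24
  e = -6
  81a + 27b + 9c + 3d + e = 51
  1296a + 216b + 36c + 6d + e = 1296
Solving the system yields a = 1, b = 1, c = -6, d = 1, e = -6.
So h(t) = t⁴ + t³ - 6t² + t - 6.
Then h(8) = 4226.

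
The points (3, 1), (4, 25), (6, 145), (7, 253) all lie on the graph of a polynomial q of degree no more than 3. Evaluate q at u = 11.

1145

Write q(u) = au^3 + bu^2 + cu + d. Substituting each data point gives a linear system:
  27a + 9b + 3c + d = 1
  64a + 16b + 4c + d = 25
  216a + 36b + 6c + d = 145
  343a + 49b + 7c + d = 253
Solving the system yields a = 1, b = -1, c = -6, d = 1.
So q(u) = u^3 - u^2 - 6u + 1.
Then q(11) = 1145.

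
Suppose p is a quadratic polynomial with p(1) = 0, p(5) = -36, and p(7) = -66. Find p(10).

-126

Write p(u) = au^2 + bu + c. Substituting each data point gives a linear system:
  a + b + c = 0
  25a + 5b + c = -36
  49a + 7b + c = -66
Solving the system yields a = -1, b = -3, c = 4.
So p(u) = -u^2 - 3u + 4.
Then p(10) = -126.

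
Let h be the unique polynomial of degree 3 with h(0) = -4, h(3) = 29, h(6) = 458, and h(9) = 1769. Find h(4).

104

Forward differences of the values at s = 0, 3, 6, 9:
  h  : -4  29  458  1769
  Δ  : 33  429  1311
  Δ^2: 396  882
  Δ^3: 486
The third differences are constant, confirming degree 3.
Interpolating (Newton forward form) and evaluating at s = 4 gives h(4) = 104.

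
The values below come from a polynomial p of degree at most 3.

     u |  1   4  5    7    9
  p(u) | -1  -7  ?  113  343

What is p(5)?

The 4 known points determine the degree-3 polynomial uniquely.
Write p(u) = au^3 + bu^2 + cu + d. Substituting each data point gives a linear system:
  a + b + c + d = -1
  64a + 16b + 4c + d = -7
  343a + 49b + 7c + d = 113
  729a + 81b + 9c + d = 343
Solving the system yields a = 1, b = -5, c = 2, d = 1.
So p(u) = u^3 - 5u^2 + 2u + 1.
Then p(5) = 11.

11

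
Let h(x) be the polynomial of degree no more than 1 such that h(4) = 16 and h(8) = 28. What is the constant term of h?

Write h(x) = ax + b. Substituting each data point gives a linear system:
  4a + b = 16
  8a + b = 28
Solving the system yields a = 3, b = 4.
So h(x) = 3x + 4.
The constant term is 4.

4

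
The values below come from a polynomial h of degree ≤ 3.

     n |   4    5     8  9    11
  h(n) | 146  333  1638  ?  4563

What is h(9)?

2401

The 4 known points determine the degree-3 polynomial uniquely.
Write h(n) = an^3 + bn^2 + cn + d. Substituting each data point gives a linear system:
  64a + 16b + 4c + d = 146
  125a + 25b + 5c + d = 333
  512a + 64b + 8c + d = 1638
  1331a + 121b + 11c + d = 4563
Solving the system yields a = 4, b = -6, c = -3, d = -2.
So h(n) = 4n³ - 6n² - 3n - 2.
Then h(9) = 2401.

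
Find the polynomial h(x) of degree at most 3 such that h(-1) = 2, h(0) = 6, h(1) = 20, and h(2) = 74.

Write h(x) = ax^3 + bx^2 + cx + d. Substituting each data point gives a linear system:
  -a + b - c + d = 2
  d = 6
  a + b + c + d = 20
  8a + 4b + 2c + d = 74
Solving the system yields a = 5, b = 5, c = 4, d = 6.
So h(x) = 5x³ + 5x² + 4x + 6.
Check: h(0) = 6. ✓

h(x) = 5x^3 + 5x^2 + 4x + 6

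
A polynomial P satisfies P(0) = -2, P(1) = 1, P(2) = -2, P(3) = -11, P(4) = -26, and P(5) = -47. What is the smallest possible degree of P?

Forward differences of the values at x = 0, 1, 2, 3, 4, 5:
  P  : -2  1  -2  -11  -26  -47
  Δ  : 3  -3  -9  -15  -21
  Δ^2: -6  -6  -6  -6
  Δ^3: 0  0  0
  Δ^4: 0  0
  Δ^5: 0
The second differences are constant (-6) and nonzero, while all higher differences vanish, so the minimal degree is 2.

2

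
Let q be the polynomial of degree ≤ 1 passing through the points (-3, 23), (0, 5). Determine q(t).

q(t) = -6t + 5

Write q(t) = at + b. Substituting each data point gives a linear system:
  -3a + b = 23
  b = 5
Solving the system yields a = -6, b = 5.
So q(t) = -6t + 5.
Check: q(0) = 5. ✓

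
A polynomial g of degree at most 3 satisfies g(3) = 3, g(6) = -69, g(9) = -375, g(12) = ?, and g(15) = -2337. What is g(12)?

-1077

The 4 known points determine the degree-3 polynomial uniquely.
Write g(t) = at^3 + bt^2 + ct + d. Substituting each data point gives a linear system:
  27a + 9b + 3c + d = 3
  216a + 36b + 6c + d = -69
  729a + 81b + 9c + d = -375
  3375a + 225b + 15c + d = -2337
Solving the system yields a = -1, b = 5, c = -6, d = 3.
So g(t) = -t³ + 5t² - 6t + 3.
Then g(12) = -1077.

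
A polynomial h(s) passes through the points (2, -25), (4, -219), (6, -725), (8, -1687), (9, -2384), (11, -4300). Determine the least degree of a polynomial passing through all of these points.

Divided differences on the nodes 2, 4, 6, 8, 9, 11:
  order 0: -25  -219  -725  -1687  -2384  -4300
  order 1: -97  -253  -481  -697  -958
  order 2: -39  -57  -72  -87
  order 3: -3  -3  -3
  order 4: 0  0
  order 5: 0
The order-3 divided differences are all -3 (nonzero) and every higher order vanishes, so the data lies on a polynomial of degree exactly 3.

3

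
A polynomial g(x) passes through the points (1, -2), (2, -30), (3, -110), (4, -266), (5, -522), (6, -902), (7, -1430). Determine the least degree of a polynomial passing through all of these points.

Forward differences of the values at x = 1, 2, 3, 4, 5, 6, 7:
  g  : -2  -30  -110  -266  -522  -902  -1430
  Δ  : -28  -80  -156  -256  -380  -528
  Δ^2: -52  -76  -100  -124  -148
  Δ^3: -24  -24  -24  -24
  Δ^4: 0  0  0
  Δ^5: 0  0
  Δ^6: 0
The third differences are constant (-24) and nonzero, while all higher differences vanish, so the minimal degree is 3.

3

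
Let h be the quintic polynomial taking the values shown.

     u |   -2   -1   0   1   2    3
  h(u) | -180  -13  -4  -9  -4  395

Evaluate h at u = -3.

-1249

Forward differences of the values at u = -2, -1, 0, 1, 2, 3:
  h  : -180  -13  -4  -9  -4  395
  Δ  : 167  9  -5  5  399
  Δ^2: -158  -14  10  394
  Δ^3: 144  24  384
  Δ^4: -120  360
  Δ^5: 480
The fifth differences are constant, confirming degree 5.
Interpolating (Newton forward form) and evaluating at u = -3 gives h(-3) = -1249.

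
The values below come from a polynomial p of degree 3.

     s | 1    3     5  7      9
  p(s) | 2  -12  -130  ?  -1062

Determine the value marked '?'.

The 4 known points determine the degree-3 polynomial uniquely.
Write p(s) = as^3 + bs^2 + cs + d. Substituting each data point gives a linear system:
  a + b + c + d = 2
  27a + 9b + 3c + d = -12
  125a + 25b + 5c + d = -130
  729a + 81b + 9c + d = -1062
Solving the system yields a = -2, b = 5, c = -1, d = 0.
So p(s) = -2s^3 + 5s^2 - s.
Then p(7) = -448.

-448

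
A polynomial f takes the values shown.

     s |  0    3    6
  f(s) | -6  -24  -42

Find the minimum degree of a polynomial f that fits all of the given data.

1

Forward differences of the values at s = 0, 3, 6:
  f  : -6  -24  -42
  Δ  : -18  -18
  Δ^2: 0
The first differences are constant (-18) and nonzero, while all higher differences vanish, so the minimal degree is 1.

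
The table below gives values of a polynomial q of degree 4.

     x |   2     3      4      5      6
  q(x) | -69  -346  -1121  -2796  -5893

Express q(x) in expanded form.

q(x) = -5x^4 + 3x^3 - x^2 - 4x - 1

Write q(x) = ax^4 + bx^3 + cx^2 + dx + e. Substituting each data point gives a linear system:
  16a + 8b + 4c + 2d + e = -69
  81a + 27b + 9c + 3d + e = -346
  256a + 64b + 16c + 4d + e = -1121
  625a + 125b + 25c + 5d + e = -2796
  1296a + 216b + 36c + 6d + e = -5893
Solving the system yields a = -5, b = 3, c = -1, d = -4, e = -1.
So q(x) = -5x⁴ + 3x³ - x² - 4x - 1.
Check: q(6) = -5893. ✓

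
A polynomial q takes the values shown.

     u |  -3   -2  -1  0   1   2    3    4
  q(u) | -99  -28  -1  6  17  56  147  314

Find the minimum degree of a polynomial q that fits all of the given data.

Forward differences of the values at u = -3, -2, -1, 0, 1, 2, 3, 4:
  q  : -99  -28  -1  6  17  56  147  314
  Δ  : 71  27  7  11  39  91  167
  Δ^2: -44  -20  4  28  52  76
  Δ^3: 24  24  24  24  24
  Δ^4: 0  0  0  0
  Δ^5: 0  0  0
  Δ^6: 0  0
  Δ^7: 0
The third differences are constant (24) and nonzero, while all higher differences vanish, so the minimal degree is 3.

3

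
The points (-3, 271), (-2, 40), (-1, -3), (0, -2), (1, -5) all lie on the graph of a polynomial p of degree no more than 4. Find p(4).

922

Using the Lagrange interpolation formula with nodes -3, -2, -1, 0, 1:
  L_0(s) = (s + 2)(s + 1)s(s - 1) / 24
  L_1(s) = (s + 3)(s + 1)s(s - 1) / -6
  L_2(s) = (s + 3)(s + 2)s(s - 1) / 4
  L_3(s) = (s + 3)(s + 2)(s + 1)(s - 1) / -6
  L_4(s) = (s + 3)(s + 2)(s + 1)s / 24
Then p(s) = 271·L_0(s) + 40·L_1(s) - 3·L_2(s) - 2·L_3(s) - 5·L_4(s).
Expanding and collecting terms gives p(s) = 4s^4 - 6s^2 - s - 2.
Evaluating at s = 4: p(4) = 922.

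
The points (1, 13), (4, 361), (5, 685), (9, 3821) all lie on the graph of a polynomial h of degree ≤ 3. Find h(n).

h(n) = 5n^3 + 2n^2 + n + 5

Using the Lagrange interpolation formula with nodes 1, 4, 5, 9:
  L_0(n) = (n - 4)(n - 5)(n - 9) / -96
  L_1(n) = (n - 1)(n - 5)(n - 9) / 15
  L_2(n) = (n - 1)(n - 4)(n - 9) / -16
  L_3(n) = (n - 1)(n - 4)(n - 5) / 160
Then h(n) = 13·L_0(n) + 361·L_1(n) + 685·L_2(n) + 3821·L_3(n).
Expanding and collecting terms gives h(n) = 5n^3 + 2n^2 + n + 5.
Check: h(4) = 361. ✓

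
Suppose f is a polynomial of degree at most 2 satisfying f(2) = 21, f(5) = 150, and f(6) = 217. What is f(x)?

Write f(x) = ax^2 + bx + c. Substituting each data point gives a linear system:
  4a + 2b + c = 21
  25a + 5b + c = 150
  36a + 6b + c = 217
Solving the system yields a = 6, b = 1, c = -5.
So f(x) = 6x^2 + x - 5.
Check: f(2) = 21. ✓

f(x) = 6x^2 + x - 5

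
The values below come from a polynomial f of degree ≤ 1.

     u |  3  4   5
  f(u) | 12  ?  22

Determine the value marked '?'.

17

The 2 known points determine the degree-1 polynomial uniquely.
Write f(u) = au + b. Substituting each data point gives a linear system:
  3a + b = 12
  5a + b = 22
Solving the system yields a = 5, b = -3.
So f(u) = 5u - 3.
Then f(4) = 17.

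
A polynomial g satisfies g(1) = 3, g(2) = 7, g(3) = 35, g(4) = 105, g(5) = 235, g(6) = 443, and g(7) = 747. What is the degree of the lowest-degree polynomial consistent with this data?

3

Forward differences of the values at n = 1, 2, 3, 4, 5, 6, 7:
  g  : 3  7  35  105  235  443  747
  Δ  : 4  28  70  130  208  304
  Δ^2: 24  42  60  78  96
  Δ^3: 18  18  18  18
  Δ^4: 0  0  0
  Δ^5: 0  0
  Δ^6: 0
The third differences are constant (18) and nonzero, while all higher differences vanish, so the minimal degree is 3.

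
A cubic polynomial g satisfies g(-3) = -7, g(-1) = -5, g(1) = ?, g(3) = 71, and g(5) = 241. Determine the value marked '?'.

The 4 known points determine the degree-3 polynomial uniquely.
Write g(s) = as^3 + bs^2 + cs + d. Substituting each data point gives a linear system:
  -27a + 9b - 3c + d = -7
  -a + b - c + d = -5
  27a + 9b + 3c + d = 71
  125a + 25b + 5c + d = 241
Solving the system yields a = 1, b = 4, c = 4, d = -4.
So g(s) = s³ + 4s² + 4s - 4.
Then g(1) = 5.

5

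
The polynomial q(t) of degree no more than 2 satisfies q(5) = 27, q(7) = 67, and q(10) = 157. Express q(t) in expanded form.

Write q(t) = at^2 + bt + c. Substituting each data point gives a linear system:
  25a + 5b + c = 27
  49a + 7b + c = 67
  100a + 10b + c = 157
Solving the system yields a = 2, b = -4, c = -3.
So q(t) = 2t^2 - 4t - 3.
Check: q(5) = 27. ✓

q(t) = 2t^2 - 4t - 3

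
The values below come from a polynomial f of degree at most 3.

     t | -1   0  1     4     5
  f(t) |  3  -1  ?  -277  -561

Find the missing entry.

The 4 known points determine the degree-3 polynomial uniquely.
Write f(t) = at^3 + bt^2 + ct + d. Substituting each data point gives a linear system:
  -a + b - c + d = 3
  d = -1
  64a + 16b + 4c + d = -277
  125a + 25b + 5c + d = -561
Solving the system yields a = -5, b = 2, c = 3, d = -1.
So f(t) = -5t³ + 2t² + 3t - 1.
Then f(1) = -1.

-1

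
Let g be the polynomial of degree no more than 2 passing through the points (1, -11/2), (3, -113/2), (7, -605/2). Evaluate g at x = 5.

-311/2

Using the Lagrange interpolation formula with nodes 1, 3, 7:
  L_0(x) = (x - 3)(x - 7) / 12
  L_1(x) = (x - 1)(x - 7) / -8
  L_2(x) = (x - 1)(x - 3) / 24
Then g(x) = -11/2·L_0(x) - 113/2·L_1(x) - 605/2·L_2(x).
Expanding and collecting terms gives g(x) = -6x^2 - (3/2)x + 2.
Evaluating at x = 5: g(5) = -311/2.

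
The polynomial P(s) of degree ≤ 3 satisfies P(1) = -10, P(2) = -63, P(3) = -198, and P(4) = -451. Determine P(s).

P(s) = -6s^3 - 5s^2 + 4s - 3

Using the Lagrange interpolation formula with nodes 1, 2, 3, 4:
  L_0(s) = (s - 2)(s - 3)(s - 4) / -6
  L_1(s) = (s - 1)(s - 3)(s - 4) / 2
  L_2(s) = (s - 1)(s - 2)(s - 4) / -2
  L_3(s) = (s - 1)(s - 2)(s - 3) / 6
Then P(s) = -10·L_0(s) - 63·L_1(s) - 198·L_2(s) - 451·L_3(s).
Expanding and collecting terms gives P(s) = -6s^3 - 5s^2 + 4s - 3.
Check: P(3) = -198. ✓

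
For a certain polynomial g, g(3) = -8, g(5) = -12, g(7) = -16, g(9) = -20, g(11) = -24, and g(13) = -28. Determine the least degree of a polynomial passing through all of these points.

Forward differences of the values at x = 3, 5, 7, 9, 11, 13:
  g  : -8  -12  -16  -20  -24  -28
  Δ  : -4  -4  -4  -4  -4
  Δ^2: 0  0  0  0
  Δ^3: 0  0  0
  Δ^4: 0  0
  Δ^5: 0
The first differences are constant (-4) and nonzero, while all higher differences vanish, so the minimal degree is 1.

1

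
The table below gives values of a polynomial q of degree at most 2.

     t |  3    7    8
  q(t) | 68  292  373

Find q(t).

Write q(t) = at^2 + bt + c. Substituting each data point gives a linear system:
  9a + 3b + c = 68
  49a + 7b + c = 292
  64a + 8b + c = 373
Solving the system yields a = 5, b = 6, c = 5.
So q(t) = 5t^2 + 6t + 5.
Check: q(3) = 68. ✓

q(t) = 5t^2 + 6t + 5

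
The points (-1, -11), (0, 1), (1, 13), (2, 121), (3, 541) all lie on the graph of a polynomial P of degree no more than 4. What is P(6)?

Write P(u) = au^4 + bu^3 + cu^2 + du + e. Substituting each data point gives a linear system:
  a - b + c - d + e = -11
  e = 1
  a + b + c + d + e = 13
  16a + 8b + 4c + 2d + e = 121
  81a + 27b + 9c + 3d + e = 541
Solving the system yields a = 5, b = 6, c = -5, d = 6, e = 1.
So P(u) = 5u⁴ + 6u³ - 5u² + 6u + 1.
Then P(6) = 7633.

7633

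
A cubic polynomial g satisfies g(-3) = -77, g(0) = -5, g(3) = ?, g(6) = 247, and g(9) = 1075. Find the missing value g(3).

On equispaced nodes a degree-3 polynomial has vanishing fourth forward difference, so
  g(-3) - 4·g(0) + 6·g(3) - 4·g(6) + g(9) = 0.
Substituting the known values and solving for g(3):
  6·g(3) = -30
  g(3) = -5.

-5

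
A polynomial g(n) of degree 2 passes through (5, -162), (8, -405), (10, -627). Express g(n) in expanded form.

Using the Lagrange interpolation formula with nodes 5, 8, 10:
  L_0(n) = (n - 8)(n - 10) / 15
  L_1(n) = (n - 5)(n - 10) / -6
  L_2(n) = (n - 5)(n - 8) / 10
Then g(n) = -162·L_0(n) - 405·L_1(n) - 627·L_2(n).
Expanding and collecting terms gives g(n) = -6n^2 - 3n + 3.
Check: g(8) = -405. ✓

g(n) = -6n^2 - 3n + 3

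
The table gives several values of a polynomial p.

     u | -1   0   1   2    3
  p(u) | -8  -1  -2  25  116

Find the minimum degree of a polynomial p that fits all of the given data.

3

Forward differences of the values at u = -1, 0, 1, 2, 3:
  p  : -8  -1  -2  25  116
  Δ  : 7  -1  27  91
  Δ^2: -8  28  64
  Δ^3: 36  36
  Δ^4: 0
The third differences are constant (36) and nonzero, while all higher differences vanish, so the minimal degree is 3.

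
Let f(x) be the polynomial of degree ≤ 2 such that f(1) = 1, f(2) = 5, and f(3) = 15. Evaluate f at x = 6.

Forward differences of the values at x = 1, 2, 3:
  f  : 1  5  15
  Δ  : 4  10
  Δ^2: 6
The second differences are constant, confirming degree 2.
Interpolating (Newton forward form) and evaluating at x = 6 gives f(6) = 81.

81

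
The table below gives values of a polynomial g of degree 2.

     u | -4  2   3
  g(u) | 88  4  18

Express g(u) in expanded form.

g(u) = 4u^2 - 6u

Using the Lagrange interpolation formula with nodes -4, 2, 3:
  L_0(u) = (u - 2)(u - 3) / 42
  L_1(u) = (u + 4)(u - 3) / -6
  L_2(u) = (u + 4)(u - 2) / 7
Then g(u) = 88·L_0(u) + 4·L_1(u) + 18·L_2(u).
Expanding and collecting terms gives g(u) = 4u² - 6u.
Check: g(-4) = 88. ✓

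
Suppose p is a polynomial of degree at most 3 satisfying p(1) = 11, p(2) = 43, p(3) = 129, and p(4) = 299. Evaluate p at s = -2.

-61

Forward differences of the values at s = 1, 2, 3, 4:
  p  : 11  43  129  299
  Δ  : 32  86  170
  Δ^2: 54  84
  Δ^3: 30
The third differences are constant, confirming degree 3.
Interpolating (Newton forward form) and evaluating at s = -2 gives p(-2) = -61.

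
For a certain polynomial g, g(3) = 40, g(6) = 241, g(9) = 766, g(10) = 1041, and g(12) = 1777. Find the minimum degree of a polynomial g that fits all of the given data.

3

Divided differences on the nodes 3, 6, 9, 10, 12:
  order 0: 40  241  766  1041  1777
  order 1: 67  175  275  368
  order 2: 18  25  31
  order 3: 1  1
  order 4: 0
The order-3 divided differences are all 1 (nonzero) and every higher order vanishes, so the data lies on a polynomial of degree exactly 3.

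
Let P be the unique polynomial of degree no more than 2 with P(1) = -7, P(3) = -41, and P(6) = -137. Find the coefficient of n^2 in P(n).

-3

Write P(n) = an^2 + bn + c. Substituting each data point gives a linear system:
  a + b + c = -7
  9a + 3b + c = -41
  36a + 6b + c = -137
Solving the system yields a = -3, b = -5, c = 1.
So P(n) = -3n^2 - 5n + 1.
The leading coefficient is -3.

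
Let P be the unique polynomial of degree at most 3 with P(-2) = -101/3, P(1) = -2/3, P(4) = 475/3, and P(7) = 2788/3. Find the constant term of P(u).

-5/3

Write P(u) = au^3 + bu^2 + cu + d. Substituting each data point gives a linear system:
  -8a + 4b - 2c + d = -101/3
  a + b + c + d = -2/3
  64a + 16b + 4c + d = 475/3
  343a + 49b + 7c + d = 2788/3
Solving the system yields a = 3, b = -2, c = 0, d = -5/3.
So P(u) = 3u^3 - 2u^2 - 5/3.
The constant term is -5/3.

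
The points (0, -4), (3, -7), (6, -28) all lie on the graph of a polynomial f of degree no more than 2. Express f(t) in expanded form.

f(t) = -t^2 + 2t - 4

Write f(t) = at^2 + bt + c. Substituting each data point gives a linear system:
  c = -4
  9a + 3b + c = -7
  36a + 6b + c = -28
Solving the system yields a = -1, b = 2, c = -4.
So f(t) = -t^2 + 2t - 4.
Check: f(3) = -7. ✓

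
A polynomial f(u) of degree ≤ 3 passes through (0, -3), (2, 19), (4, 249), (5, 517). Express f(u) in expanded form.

Write f(u) = au^3 + bu^2 + cu + d. Substituting each data point gives a linear system:
  d = -3
  8a + 4b + 2c + d = 19
  64a + 16b + 4c + d = 249
  125a + 25b + 5c + d = 517
Solving the system yields a = 5, b = -4, c = -1, d = -3.
So f(u) = 5u^3 - 4u^2 - u - 3.
Check: f(4) = 249. ✓

f(u) = 5u^3 - 4u^2 - u - 3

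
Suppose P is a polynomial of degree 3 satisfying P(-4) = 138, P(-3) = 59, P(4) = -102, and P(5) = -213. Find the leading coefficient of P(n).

Write P(n) = an^3 + bn^2 + cn + d. Substituting each data point gives a linear system:
  -64a + 16b - 4c + d = 138
  -27a + 9b - 3c + d = 59
  64a + 16b + 4c + d = -102
  125a + 25b + 5c + d = -213
Solving the system yields a = -2, b = 1, c = 2, d = 2.
So P(n) = -2n³ + n² + 2n + 2.
The leading coefficient is -2.

-2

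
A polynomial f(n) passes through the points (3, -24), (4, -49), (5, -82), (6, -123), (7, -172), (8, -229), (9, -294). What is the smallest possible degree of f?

2

Forward differences of the values at n = 3, 4, 5, 6, 7, 8, 9:
  f  : -24  -49  -82  -123  -172  -229  -294
  Δ  : -25  -33  -41  -49  -57  -65
  Δ^2: -8  -8  -8  -8  -8
  Δ^3: 0  0  0  0
  Δ^4: 0  0  0
  Δ^5: 0  0
  Δ^6: 0
The second differences are constant (-8) and nonzero, while all higher differences vanish, so the minimal degree is 2.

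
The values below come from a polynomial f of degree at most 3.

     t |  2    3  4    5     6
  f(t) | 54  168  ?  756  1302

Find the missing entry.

The 4 known points determine the degree-3 polynomial uniquely.
Write f(t) = at^3 + bt^2 + ct + d. Substituting each data point gives a linear system:
  8a + 4b + 2c + d = 54
  27a + 9b + 3c + d = 168
  125a + 25b + 5c + d = 756
  216a + 36b + 6c + d = 1302
Solving the system yields a = 6, b = 0, c = 0, d = 6.
So f(t) = 6t³ + 6.
Then f(4) = 390.

390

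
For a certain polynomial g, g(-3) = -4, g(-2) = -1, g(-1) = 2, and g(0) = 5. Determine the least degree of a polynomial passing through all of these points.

Forward differences of the values at n = -3, -2, -1, 0:
  g  : -4  -1  2  5
  Δ  : 3  3  3
  Δ^2: 0  0
  Δ^3: 0
The first differences are constant (3) and nonzero, while all higher differences vanish, so the minimal degree is 1.

1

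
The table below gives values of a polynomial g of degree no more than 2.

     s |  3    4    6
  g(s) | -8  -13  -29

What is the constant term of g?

Write g(s) = as^2 + bs + c. Substituting each data point gives a linear system:
  9a + 3b + c = -8
  16a + 4b + c = -13
  36a + 6b + c = -29
Solving the system yields a = -1, b = 2, c = -5.
So g(s) = -s^2 + 2s - 5.
The constant term is -5.

-5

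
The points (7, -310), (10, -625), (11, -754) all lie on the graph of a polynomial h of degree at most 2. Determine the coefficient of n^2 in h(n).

Write h(n) = an^2 + bn + c. Substituting each data point gives a linear system:
  49a + 7b + c = -310
  100a + 10b + c = -625
  121a + 11b + c = -754
Solving the system yields a = -6, b = -3, c = 5.
So h(n) = -6n² - 3n + 5.
The leading coefficient is -6.

-6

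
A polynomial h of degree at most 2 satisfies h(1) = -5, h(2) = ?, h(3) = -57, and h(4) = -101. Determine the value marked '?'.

The 3 known points determine the degree-2 polynomial uniquely.
Write h(n) = an^2 + bn + c. Substituting each data point gives a linear system:
  a + b + c = -5
  9a + 3b + c = -57
  16a + 4b + c = -101
Solving the system yields a = -6, b = -2, c = 3.
So h(n) = -6n² - 2n + 3.
Then h(2) = -25.

-25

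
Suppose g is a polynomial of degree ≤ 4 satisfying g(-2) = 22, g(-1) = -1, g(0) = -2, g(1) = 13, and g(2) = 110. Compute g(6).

5158

Forward differences of the values at t = -2, -1, 0, 1, 2:
  g  : 22  -1  -2  13  110
  Δ  : -23  -1  15  97
  Δ^2: 22  16  82
  Δ^3: -6  66
  Δ^4: 72
The fourth differences are constant, confirming degree 4.
Interpolating (Newton forward form) and evaluating at t = 6 gives g(6) = 5158.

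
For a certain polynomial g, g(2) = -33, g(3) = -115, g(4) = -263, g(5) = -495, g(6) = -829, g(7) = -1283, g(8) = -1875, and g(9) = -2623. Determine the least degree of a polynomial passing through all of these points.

3

Forward differences of the values at x = 2, 3, 4, 5, 6, 7, 8, 9:
  g  : -33  -115  -263  -495  -829  -1283  -1875  -2623
  Δ  : -82  -148  -232  -334  -454  -592  -748
  Δ^2: -66  -84  -102  -120  -138  -156
  Δ^3: -18  -18  -18  -18  -18
  Δ^4: 0  0  0  0
  Δ^5: 0  0  0
  Δ^6: 0  0
  Δ^7: 0
The third differences are constant (-18) and nonzero, while all higher differences vanish, so the minimal degree is 3.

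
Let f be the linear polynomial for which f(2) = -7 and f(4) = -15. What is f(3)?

-11

Using the Lagrange interpolation formula with nodes 2, 4:
  L_0(s) = (s - 4) / -2
  L_1(s) = (s - 2) / 2
Then f(s) = -7·L_0(s) - 15·L_1(s).
Expanding and collecting terms gives f(s) = -4s + 1.
Evaluating at s = 3: f(3) = -11.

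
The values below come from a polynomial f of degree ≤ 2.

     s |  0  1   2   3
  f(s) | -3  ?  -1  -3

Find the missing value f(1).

The 3 known points determine the degree-2 polynomial uniquely.
Write f(s) = as^2 + bs + c. Substituting each data point gives a linear system:
  c = -3
  4a + 2b + c = -1
  9a + 3b + c = -3
Solving the system yields a = -1, b = 3, c = -3.
So f(s) = -s² + 3s - 3.
Then f(1) = -1.

-1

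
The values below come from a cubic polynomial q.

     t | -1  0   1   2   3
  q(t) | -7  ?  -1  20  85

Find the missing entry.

-2

The 4 known points determine the degree-3 polynomial uniquely.
Write q(t) = at^3 + bt^2 + ct + d. Substituting each data point gives a linear system:
  -a + b - c + d = -7
  a + b + c + d = -1
  8a + 4b + 2c + d = 20
  27a + 9b + 3c + d = 85
Solving the system yields a = 4, b = -2, c = -1, d = -2.
So q(t) = 4t³ - 2t² - t - 2.
Then q(0) = -2.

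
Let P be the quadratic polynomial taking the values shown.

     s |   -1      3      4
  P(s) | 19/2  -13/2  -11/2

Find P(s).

Write P(s) = as^2 + bs + c. Substituting each data point gives a linear system:
  a - b + c = 19/2
  9a + 3b + c = -13/2
  16a + 4b + c = -11/2
Solving the system yields a = 1, b = -6, c = 5/2.
So P(s) = s^2 - 6s + 5/2.
Check: P(4) = -11/2. ✓

P(s) = s^2 - 6s + 5/2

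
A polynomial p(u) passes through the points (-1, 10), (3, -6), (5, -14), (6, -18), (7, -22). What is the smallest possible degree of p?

1

Divided differences on the nodes -1, 3, 5, 6, 7:
  order 0: 10  -6  -14  -18  -22
  order 1: -4  -4  -4  -4
  order 2: 0  0  0
  order 3: 0  0
  order 4: 0
The order-1 divided differences are all -4 (nonzero) and every higher order vanishes, so the data lies on a polynomial of degree exactly 1.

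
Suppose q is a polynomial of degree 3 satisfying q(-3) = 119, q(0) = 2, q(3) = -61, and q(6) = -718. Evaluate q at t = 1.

Write q(t) = at^3 + bt^2 + ct + d. Substituting each data point gives a linear system:
  -27a + 9b - 3c + d = 119
  d = 2
  27a + 9b + 3c + d = -61
  216a + 36b + 6c + d = -718
Solving the system yields a = -4, b = 3, c = 6, d = 2.
So q(t) = -4t^3 + 3t^2 + 6t + 2.
Then q(1) = 7.

7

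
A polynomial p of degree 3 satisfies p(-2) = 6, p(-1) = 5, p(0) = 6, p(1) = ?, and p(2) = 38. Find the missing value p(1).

15

The 4 known points determine the degree-3 polynomial uniquely.
Write p(n) = an^3 + bn^2 + cn + d. Substituting each data point gives a linear system:
  -8a + 4b - 2c + d = 6
  -a + b - c + d = 5
  d = 6
  8a + 4b + 2c + d = 38
Solving the system yields a = 1, b = 4, c = 4, d = 6.
So p(n) = n^3 + 4n^2 + 4n + 6.
Then p(1) = 15.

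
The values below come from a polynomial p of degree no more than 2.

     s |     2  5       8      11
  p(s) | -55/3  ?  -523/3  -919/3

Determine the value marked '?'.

The 3 known points determine the degree-2 polynomial uniquely.
Write p(s) = as^2 + bs + c. Substituting each data point gives a linear system:
  4a + 2b + c = -55/3
  64a + 8b + c = -523/3
  121a + 11b + c = -919/3
Solving the system yields a = -2, b = -6, c = 5/3.
So p(s) = -2s^2 - 6s + 5/3.
Then p(5) = -235/3.

-235/3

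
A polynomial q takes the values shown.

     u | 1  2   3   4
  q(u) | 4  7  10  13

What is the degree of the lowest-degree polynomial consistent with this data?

1

Forward differences of the values at u = 1, 2, 3, 4:
  q  : 4  7  10  13
  Δ  : 3  3  3
  Δ^2: 0  0
  Δ^3: 0
The first differences are constant (3) and nonzero, while all higher differences vanish, so the minimal degree is 1.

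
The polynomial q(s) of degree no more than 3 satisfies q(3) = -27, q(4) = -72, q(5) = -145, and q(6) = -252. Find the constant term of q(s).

Write q(s) = as^3 + bs^2 + cs + d. Substituting each data point gives a linear system:
  27a + 9b + 3c + d = -27
  64a + 16b + 4c + d = -72
  125a + 25b + 5c + d = -145
  216a + 36b + 6c + d = -252
Solving the system yields a = -1, b = -2, c = 6, d = 0.
So q(s) = -s^3 - 2s^2 + 6s.
The constant term is 0.

0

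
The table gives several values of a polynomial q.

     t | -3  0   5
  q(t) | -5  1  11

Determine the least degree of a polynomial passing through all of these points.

Divided differences on the nodes -3, 0, 5:
  order 0: -5  1  11
  order 1: 2  2
  order 2: 0
The order-1 divided differences are all 2 (nonzero) and every higher order vanishes, so the data lies on a polynomial of degree exactly 1.

1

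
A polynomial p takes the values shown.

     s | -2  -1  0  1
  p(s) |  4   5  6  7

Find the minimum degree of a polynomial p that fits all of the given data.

1

Forward differences of the values at s = -2, -1, 0, 1:
  p  : 4  5  6  7
  Δ  : 1  1  1
  Δ^2: 0  0
  Δ^3: 0
The first differences are constant (1) and nonzero, while all higher differences vanish, so the minimal degree is 1.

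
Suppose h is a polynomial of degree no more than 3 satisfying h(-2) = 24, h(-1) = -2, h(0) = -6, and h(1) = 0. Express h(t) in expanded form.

h(t) = -2t^3 + 5t^2 + 3t - 6

Write h(t) = at^3 + bt^2 + ct + d. Substituting each data point gives a linear system:
  -8a + 4b - 2c + d = 24
  -a + b - c + d = -2
  d = -6
  a + b + c + d = 0
Solving the system yields a = -2, b = 5, c = 3, d = -6.
So h(t) = -2t³ + 5t² + 3t - 6.
Check: h(0) = -6. ✓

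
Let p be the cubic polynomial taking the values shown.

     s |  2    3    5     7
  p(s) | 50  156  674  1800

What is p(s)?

p(s) = 5s^3 + s^2 + 6s - 6

Write p(s) = as^3 + bs^2 + cs + d. Substituting each data point gives a linear system:
  8a + 4b + 2c + d = 50
  27a + 9b + 3c + d = 156
  125a + 25b + 5c + d = 674
  343a + 49b + 7c + d = 1800
Solving the system yields a = 5, b = 1, c = 6, d = -6.
So p(s) = 5s^3 + s^2 + 6s - 6.
Check: p(2) = 50. ✓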